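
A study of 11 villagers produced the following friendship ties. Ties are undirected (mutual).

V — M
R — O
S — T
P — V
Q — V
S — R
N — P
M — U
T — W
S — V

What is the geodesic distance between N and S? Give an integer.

One shortest route is N – P – V – S, which uses 3 edges, and at distance 2 from N we only reach {V}, which does not include S. So d(N,S) = 3.

3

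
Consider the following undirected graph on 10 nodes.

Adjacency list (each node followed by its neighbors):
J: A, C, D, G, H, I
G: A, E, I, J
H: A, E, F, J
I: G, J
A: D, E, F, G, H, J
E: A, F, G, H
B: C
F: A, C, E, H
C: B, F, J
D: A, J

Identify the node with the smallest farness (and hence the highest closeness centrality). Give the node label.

J

Farness (sum of distances to all others) for each node — A:13, B:23, C:15, D:17, E:15, F:15, G:15, H:15, I:18, J:12.
The smallest farness is 12, for J, so J has the highest closeness.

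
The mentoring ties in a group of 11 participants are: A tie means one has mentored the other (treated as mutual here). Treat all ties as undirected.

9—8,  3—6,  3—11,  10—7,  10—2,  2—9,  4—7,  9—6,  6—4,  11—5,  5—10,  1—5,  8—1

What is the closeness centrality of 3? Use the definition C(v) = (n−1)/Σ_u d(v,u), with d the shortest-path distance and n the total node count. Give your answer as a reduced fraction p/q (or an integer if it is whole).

10/23

Distances from 3: 1:3, 2:3, 4:2, 5:2, 6:1, 7:3, 8:3, 9:2, 10:3, 11:1. Sum = 23.
n = 11, so closeness = 10/23.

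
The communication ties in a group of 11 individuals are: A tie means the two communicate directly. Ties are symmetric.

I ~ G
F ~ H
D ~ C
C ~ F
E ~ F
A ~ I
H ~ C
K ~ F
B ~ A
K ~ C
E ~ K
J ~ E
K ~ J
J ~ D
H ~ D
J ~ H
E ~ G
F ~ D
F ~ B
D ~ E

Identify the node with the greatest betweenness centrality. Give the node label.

Unnormalized betweenness of each node: A:5/2, B:73/10, C:7/12, D:43/15, E:253/20, F:883/60, G:67/10, H:31/30, I:11/5, J:3/2, K:39/20.
F has the largest value, 883/60, making it the main broker — the node through which the most shortest paths run.

F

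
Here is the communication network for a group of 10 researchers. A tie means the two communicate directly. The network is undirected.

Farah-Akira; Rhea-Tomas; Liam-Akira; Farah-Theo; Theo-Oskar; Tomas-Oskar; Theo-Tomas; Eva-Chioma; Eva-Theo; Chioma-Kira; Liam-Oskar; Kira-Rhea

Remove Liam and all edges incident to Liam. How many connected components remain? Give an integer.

1

Liam's neighbors (Akira and Oskar) remain reachable from one another through other ties, so the rest of the network stays in one piece.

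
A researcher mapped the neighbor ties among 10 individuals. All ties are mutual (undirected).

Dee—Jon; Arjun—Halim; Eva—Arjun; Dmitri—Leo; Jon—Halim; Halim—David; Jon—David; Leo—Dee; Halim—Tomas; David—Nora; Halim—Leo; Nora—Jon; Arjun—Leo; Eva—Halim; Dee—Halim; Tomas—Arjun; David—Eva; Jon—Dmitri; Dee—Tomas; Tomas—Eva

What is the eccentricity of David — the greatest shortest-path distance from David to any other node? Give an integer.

2

Distances from David: Arjun:2, Dee:2, Dmitri:2, Eva:1, Halim:1, Jon:1, Leo:2, Nora:1, Tomas:2.
The largest is 2 (to Dee, Leo, Tomas, Arjun, and Dmitri), so the eccentricity of David is 2.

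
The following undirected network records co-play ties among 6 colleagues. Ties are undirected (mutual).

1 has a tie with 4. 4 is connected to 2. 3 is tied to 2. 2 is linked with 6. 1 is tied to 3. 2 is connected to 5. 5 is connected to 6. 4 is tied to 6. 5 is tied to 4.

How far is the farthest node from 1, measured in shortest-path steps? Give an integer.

Distances from 1: 2:2, 3:1, 4:1, 5:2, 6:2.
The largest is 2 (to 2, 6, and 5), so the eccentricity of 1 is 2.

2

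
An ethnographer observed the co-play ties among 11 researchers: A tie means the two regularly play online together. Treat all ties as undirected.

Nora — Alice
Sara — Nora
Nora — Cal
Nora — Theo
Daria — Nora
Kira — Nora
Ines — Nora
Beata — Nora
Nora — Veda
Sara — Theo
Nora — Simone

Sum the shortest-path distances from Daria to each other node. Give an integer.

19

Distances from Daria: Alice:2, Beata:2, Cal:2, Ines:2, Kira:2, Nora:1, Sara:2, Simone:2, Theo:2, Veda:2.
Sum = 2 + 2 + 2 + 2 + 2 + 1 + 2 + 2 + 2 + 2 = 19.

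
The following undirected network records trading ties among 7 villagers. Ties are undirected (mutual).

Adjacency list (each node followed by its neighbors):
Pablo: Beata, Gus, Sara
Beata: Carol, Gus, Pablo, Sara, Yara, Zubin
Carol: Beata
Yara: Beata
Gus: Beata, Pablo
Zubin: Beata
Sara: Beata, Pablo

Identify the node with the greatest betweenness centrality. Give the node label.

Unnormalized betweenness of each node: Beata:25/2, Carol:0, Gus:0, Pablo:1/2, Sara:0, Yara:0, Zubin:0.
Beata has the largest value, 25/2, making it the main broker — the node through which the most shortest paths run.

Beata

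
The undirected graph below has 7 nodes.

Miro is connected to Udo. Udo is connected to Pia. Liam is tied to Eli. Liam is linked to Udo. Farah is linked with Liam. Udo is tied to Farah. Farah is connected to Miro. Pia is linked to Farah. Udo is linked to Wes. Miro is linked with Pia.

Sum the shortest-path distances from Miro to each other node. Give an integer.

10

Distances from Miro: Eli:3, Farah:1, Liam:2, Pia:1, Udo:1, Wes:2.
Sum = 3 + 1 + 2 + 1 + 1 + 2 = 10.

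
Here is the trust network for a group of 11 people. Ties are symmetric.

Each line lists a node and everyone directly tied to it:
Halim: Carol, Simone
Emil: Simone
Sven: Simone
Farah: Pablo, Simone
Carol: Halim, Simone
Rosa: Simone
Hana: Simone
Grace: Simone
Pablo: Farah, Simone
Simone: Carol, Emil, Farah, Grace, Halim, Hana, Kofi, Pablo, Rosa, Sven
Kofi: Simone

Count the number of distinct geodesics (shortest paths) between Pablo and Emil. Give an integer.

1

The shortest distance is 2, and the only length-2 path is Pablo–Simone–Emil. So there is exactly 1 shortest path.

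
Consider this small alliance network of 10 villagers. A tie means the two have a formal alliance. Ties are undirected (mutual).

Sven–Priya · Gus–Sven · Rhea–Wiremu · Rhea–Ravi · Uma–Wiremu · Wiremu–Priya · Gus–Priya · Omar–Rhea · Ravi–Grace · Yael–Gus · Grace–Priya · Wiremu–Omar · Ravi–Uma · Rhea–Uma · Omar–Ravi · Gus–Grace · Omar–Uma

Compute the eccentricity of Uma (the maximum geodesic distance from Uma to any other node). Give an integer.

4

Distances from Uma: Grace:2, Gus:3, Omar:1, Priya:2, Ravi:1, Rhea:1, Sven:3, Wiremu:1, Yael:4.
The largest is 4 (to Yael), so the eccentricity of Uma is 4.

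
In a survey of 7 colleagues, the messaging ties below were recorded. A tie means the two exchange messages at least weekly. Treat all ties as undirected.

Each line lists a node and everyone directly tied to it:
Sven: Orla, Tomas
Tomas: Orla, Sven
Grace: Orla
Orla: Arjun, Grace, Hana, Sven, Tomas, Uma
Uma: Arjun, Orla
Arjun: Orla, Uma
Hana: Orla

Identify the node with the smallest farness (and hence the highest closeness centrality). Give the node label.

Farness (sum of distances to all others) for each node — Arjun:10, Grace:11, Hana:11, Orla:6, Sven:10, Tomas:10, Uma:10.
The smallest farness is 6, for Orla, so Orla has the highest closeness.

Orla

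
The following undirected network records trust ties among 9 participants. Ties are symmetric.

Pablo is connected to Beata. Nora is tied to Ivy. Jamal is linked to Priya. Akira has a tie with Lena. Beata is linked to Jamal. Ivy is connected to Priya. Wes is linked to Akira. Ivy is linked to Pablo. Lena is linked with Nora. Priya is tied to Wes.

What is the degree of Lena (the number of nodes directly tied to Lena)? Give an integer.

2

Lena is directly tied to Akira and Nora. That is 2 neighbors, so the degree of Lena is 2.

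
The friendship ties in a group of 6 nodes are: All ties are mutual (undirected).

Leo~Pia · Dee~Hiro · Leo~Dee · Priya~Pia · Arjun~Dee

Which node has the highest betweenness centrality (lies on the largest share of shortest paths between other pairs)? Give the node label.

Unnormalized betweenness of each node: Arjun:0, Dee:7, Hiro:0, Leo:6, Pia:4, Priya:0.
Dee has the largest value, 7, making it the main broker — the node through which the most shortest paths run.

Dee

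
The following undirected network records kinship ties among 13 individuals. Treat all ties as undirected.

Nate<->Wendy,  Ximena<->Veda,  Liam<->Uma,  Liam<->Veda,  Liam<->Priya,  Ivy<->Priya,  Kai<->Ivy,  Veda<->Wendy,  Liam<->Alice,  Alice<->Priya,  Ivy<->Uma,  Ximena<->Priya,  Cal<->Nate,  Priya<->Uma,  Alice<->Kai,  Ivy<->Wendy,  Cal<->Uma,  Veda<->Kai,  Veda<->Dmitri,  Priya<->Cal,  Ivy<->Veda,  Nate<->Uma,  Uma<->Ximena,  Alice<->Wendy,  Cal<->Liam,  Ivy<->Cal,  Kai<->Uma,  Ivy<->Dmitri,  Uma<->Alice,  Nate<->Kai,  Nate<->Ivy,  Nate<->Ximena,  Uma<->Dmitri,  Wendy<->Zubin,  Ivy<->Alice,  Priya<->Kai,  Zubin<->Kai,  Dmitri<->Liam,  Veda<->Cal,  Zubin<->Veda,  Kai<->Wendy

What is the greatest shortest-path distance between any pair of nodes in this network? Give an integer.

Eccentricity of each node (its greatest distance to any other): Alice:2, Cal:2, Dmitri:2, Ivy:2, Kai:2, Liam:2, Nate:2, Priya:2, Uma:2, Veda:2, Wendy:2, Ximena:2, Zubin:2.
The maximum eccentricity is 2, realized for instance by the pair Nate–Zubin via Nate – Kai – Zubin. So the diameter is 2.

2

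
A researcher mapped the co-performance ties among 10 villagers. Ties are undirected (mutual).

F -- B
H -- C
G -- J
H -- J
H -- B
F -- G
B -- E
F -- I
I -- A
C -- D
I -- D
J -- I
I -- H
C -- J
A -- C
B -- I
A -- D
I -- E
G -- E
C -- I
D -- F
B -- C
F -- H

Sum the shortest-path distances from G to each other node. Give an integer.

16

Distances from G: A:3, B:2, C:2, D:2, E:1, F:1, H:2, I:2, J:1.
Sum = 3 + 2 + 2 + 2 + 1 + 1 + 2 + 2 + 1 = 16.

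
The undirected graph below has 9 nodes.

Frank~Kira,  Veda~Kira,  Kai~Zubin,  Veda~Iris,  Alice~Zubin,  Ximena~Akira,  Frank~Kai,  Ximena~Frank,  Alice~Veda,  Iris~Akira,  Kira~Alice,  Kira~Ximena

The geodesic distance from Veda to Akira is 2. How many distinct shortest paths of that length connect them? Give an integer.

1

The shortest distance is 2, and the only length-2 path is Veda–Iris–Akira. So there is exactly 1 shortest path.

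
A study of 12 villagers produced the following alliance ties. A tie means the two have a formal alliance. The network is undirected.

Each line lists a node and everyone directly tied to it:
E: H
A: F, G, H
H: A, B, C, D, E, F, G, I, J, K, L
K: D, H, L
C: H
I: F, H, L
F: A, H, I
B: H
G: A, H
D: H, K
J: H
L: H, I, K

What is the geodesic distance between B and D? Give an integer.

2

One shortest route is B – H – D, which uses 2 edges, and B and D are not directly tied, so nothing shorter exists. So d(B,D) = 2.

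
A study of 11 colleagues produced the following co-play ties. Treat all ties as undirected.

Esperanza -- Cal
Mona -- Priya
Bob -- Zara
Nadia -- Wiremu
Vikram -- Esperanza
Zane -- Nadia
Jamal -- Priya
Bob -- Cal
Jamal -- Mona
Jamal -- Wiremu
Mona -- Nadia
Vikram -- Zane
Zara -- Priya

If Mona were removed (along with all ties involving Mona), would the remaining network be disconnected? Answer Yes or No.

No

Even without Mona, every remaining node can still reach every other (the residual graph is connected), so Mona is not a cut vertex.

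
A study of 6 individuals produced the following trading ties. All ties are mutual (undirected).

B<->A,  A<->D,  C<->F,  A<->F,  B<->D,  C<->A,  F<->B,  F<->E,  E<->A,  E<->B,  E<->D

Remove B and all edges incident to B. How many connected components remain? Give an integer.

1

B's neighbors (A, D, E, and F) remain reachable from one another through other ties, so the rest of the network stays in one piece.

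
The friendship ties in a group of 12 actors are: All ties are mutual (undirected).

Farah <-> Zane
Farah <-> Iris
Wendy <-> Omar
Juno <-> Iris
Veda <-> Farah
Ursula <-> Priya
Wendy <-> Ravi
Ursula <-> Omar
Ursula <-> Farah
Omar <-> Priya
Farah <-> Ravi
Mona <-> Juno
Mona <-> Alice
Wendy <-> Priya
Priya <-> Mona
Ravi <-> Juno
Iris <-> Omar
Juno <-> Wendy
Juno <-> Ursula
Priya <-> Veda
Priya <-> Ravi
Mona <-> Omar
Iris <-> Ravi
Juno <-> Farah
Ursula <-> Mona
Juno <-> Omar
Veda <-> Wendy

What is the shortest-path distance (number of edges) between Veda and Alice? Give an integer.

One shortest route is Veda – Priya – Mona – Alice, which uses 3 edges, and at distance 2 from Veda we only reach {Iris, Juno, Mona, Omar, Ravi, Ursula, Zane}, which does not include Alice. So d(Veda,Alice) = 3.

3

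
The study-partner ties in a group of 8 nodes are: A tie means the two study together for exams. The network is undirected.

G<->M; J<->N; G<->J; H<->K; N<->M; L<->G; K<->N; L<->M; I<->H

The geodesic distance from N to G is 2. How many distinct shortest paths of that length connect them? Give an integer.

The shortest distance is 2. The length-2 paths are: N–M–G; N–J–G.
That gives 2 distinct shortest paths.

2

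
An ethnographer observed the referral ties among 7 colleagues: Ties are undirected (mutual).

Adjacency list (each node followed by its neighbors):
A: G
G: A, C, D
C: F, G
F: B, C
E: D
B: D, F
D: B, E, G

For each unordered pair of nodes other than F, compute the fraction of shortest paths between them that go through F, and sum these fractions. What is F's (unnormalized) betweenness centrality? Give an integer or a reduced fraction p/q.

1

Pairs whose geodesics pass through F — C–B: 1.
All other pairs contribute 0.
Summing the contributions gives betweenness(F) = 1.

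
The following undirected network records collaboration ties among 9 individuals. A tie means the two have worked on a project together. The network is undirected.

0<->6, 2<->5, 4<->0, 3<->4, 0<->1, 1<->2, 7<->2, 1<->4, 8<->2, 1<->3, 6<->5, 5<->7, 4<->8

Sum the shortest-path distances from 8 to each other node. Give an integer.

15

Distances from 8: 0:2, 1:2, 2:1, 3:2, 4:1, 5:2, 6:3, 7:2.
Sum = 2 + 2 + 1 + 2 + 1 + 2 + 3 + 2 = 15.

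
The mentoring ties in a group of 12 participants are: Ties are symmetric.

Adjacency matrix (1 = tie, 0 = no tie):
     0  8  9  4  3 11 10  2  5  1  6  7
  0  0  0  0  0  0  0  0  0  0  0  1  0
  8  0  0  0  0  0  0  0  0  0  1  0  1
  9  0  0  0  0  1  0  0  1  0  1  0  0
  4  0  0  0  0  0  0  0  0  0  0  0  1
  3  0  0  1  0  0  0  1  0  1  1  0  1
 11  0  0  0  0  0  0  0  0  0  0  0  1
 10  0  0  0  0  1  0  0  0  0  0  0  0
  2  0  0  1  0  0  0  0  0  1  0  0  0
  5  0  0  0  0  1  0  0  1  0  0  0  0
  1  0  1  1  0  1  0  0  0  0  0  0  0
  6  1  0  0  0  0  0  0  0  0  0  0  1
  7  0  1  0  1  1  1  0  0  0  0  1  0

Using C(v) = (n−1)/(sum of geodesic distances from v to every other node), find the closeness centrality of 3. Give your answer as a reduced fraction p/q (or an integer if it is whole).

Distances from 3: 0:3, 1:1, 2:2, 4:2, 5:1, 6:2, 7:1, 8:2, 9:1, 10:1, 11:2. Sum = 18.
n = 12, so closeness = 11/18.

11/18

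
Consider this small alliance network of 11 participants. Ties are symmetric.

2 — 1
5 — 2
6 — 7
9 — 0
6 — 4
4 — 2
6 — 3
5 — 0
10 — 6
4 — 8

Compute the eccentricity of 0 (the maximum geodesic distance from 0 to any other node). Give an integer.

5

Distances from 0: 1:3, 2:2, 3:5, 4:3, 5:1, 6:4, 7:5, 8:4, 9:1, 10:5.
The largest is 5 (to 3, 10, and 7), so the eccentricity of 0 is 5.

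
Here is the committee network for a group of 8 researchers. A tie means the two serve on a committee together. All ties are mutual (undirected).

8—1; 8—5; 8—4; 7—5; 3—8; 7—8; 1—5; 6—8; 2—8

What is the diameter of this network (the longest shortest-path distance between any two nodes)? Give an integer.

2

Eccentricity of each node (its greatest distance to any other): 1:2, 2:2, 3:2, 4:2, 5:2, 6:2, 7:2, 8:1.
The maximum eccentricity is 2, realized for instance by the pair 5–2 via 5 – 8 – 2. So the diameter is 2.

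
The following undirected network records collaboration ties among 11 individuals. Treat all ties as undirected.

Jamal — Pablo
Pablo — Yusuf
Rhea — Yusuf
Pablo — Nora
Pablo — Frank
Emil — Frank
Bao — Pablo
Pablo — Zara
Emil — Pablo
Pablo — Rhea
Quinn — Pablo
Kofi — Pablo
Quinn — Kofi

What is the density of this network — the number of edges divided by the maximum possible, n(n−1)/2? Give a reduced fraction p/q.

13/55

There are 13 edges and 11 nodes, so the maximum possible is C(11,2) = 55.
Density = 13/55.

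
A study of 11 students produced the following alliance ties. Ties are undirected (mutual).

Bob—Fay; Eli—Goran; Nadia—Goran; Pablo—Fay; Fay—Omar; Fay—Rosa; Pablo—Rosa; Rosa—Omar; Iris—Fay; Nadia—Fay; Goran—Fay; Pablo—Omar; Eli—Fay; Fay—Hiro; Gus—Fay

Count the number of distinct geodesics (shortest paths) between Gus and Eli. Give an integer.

The shortest distance is 2, and the only length-2 path is Gus–Fay–Eli. So there is exactly 1 shortest path.

1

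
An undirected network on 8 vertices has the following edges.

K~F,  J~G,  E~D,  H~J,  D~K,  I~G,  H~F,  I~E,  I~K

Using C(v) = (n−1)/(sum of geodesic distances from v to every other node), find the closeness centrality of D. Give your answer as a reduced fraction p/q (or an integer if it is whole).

Distances from D: E:1, F:2, G:3, H:3, I:2, J:4, K:1. Sum = 16.
n = 8, so closeness = 7/16.

7/16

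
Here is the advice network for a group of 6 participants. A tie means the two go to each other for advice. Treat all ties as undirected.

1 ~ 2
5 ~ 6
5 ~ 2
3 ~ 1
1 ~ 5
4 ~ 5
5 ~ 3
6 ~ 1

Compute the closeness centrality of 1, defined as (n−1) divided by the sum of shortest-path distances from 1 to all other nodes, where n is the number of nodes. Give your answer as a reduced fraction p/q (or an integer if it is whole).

Distances from 1: 2:1, 3:1, 4:2, 5:1, 6:1. Sum = 6.
n = 6, so closeness = 5/6.

5/6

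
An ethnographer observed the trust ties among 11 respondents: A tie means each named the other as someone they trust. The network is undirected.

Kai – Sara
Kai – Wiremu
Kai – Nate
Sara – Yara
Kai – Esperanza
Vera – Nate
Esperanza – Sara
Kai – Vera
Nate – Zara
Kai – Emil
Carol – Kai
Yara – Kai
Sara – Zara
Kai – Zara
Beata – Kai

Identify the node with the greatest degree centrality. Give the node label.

Degrees — Beata:1, Carol:1, Emil:1, Esperanza:2, Kai:10, Nate:3, Sara:4, Vera:2, Wiremu:1, Yara:2, Zara:3.
The maximum is 10, attained only by Kai.

Kai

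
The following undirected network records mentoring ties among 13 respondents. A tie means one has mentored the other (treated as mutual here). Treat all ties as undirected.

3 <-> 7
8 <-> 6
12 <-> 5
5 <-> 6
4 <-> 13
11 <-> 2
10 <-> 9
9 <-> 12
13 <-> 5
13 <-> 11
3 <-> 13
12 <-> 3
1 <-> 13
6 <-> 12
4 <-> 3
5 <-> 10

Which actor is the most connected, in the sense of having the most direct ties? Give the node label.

Degrees — 1:1, 2:1, 3:4, 4:2, 5:4, 6:3, 7:1, 8:1, 9:2, 10:2, 11:2, 12:4, 13:5.
The maximum is 5, attained only by 13.

13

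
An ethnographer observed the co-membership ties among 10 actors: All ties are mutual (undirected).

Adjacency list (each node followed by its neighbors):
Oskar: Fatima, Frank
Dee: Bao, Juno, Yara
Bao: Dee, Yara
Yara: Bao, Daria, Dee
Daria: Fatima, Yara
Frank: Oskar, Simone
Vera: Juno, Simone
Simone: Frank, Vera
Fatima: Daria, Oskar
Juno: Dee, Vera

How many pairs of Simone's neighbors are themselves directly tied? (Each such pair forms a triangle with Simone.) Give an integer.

0

Simone's neighbors are Frank and Vera, but none of them are tied to each other, so no triangle contains Simone.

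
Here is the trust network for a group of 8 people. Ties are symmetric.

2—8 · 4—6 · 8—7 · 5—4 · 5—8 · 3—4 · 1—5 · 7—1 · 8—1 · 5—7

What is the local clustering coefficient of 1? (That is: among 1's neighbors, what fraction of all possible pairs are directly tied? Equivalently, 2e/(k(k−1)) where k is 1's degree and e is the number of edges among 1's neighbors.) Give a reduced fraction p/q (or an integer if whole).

1

1's neighbors: 5, 7, and 8 (k = 3).
Possible neighbor pairs: C(3,2) = 3. Edges among them: 5–7, 5–8, 7–8 → e = 3.
Clustering(1) = 3/3 = 1.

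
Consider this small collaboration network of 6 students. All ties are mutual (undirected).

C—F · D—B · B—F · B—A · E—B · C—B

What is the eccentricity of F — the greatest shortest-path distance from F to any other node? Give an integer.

2

Distances from F: A:2, B:1, C:1, D:2, E:2.
The largest is 2 (to A, D, and E), so the eccentricity of F is 2.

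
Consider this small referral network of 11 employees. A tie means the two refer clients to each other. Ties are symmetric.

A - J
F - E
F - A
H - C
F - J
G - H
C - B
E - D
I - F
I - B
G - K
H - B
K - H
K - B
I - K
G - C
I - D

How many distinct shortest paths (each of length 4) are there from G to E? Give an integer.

The shortest distance is 4. The length-4 paths are: G–K–I–D–E; G–K–I–F–E.
That gives 2 distinct shortest paths.

2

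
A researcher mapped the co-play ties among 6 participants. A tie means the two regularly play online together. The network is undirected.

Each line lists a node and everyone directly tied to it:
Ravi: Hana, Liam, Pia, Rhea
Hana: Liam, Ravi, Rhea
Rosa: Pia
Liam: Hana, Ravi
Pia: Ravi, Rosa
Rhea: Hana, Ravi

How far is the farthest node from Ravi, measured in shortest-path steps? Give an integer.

2

Distances from Ravi: Hana:1, Liam:1, Pia:1, Rhea:1, Rosa:2.
The largest is 2 (to Rosa), so the eccentricity of Ravi is 2.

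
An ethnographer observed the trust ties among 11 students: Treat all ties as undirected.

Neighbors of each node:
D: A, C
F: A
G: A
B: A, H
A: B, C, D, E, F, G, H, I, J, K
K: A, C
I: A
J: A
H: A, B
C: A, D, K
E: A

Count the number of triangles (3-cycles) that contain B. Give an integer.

1

B's neighbors: A and H.
Neighbor pairs that are themselves tied: B–A–H. Each forms one triangle with B, for 1 in total.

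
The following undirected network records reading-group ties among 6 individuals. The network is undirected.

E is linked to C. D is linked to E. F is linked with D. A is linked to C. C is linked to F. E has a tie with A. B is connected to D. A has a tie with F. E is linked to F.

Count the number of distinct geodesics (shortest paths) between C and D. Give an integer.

The shortest distance is 2. The length-2 paths are: C–F–D; C–E–D.
That gives 2 distinct shortest paths.

2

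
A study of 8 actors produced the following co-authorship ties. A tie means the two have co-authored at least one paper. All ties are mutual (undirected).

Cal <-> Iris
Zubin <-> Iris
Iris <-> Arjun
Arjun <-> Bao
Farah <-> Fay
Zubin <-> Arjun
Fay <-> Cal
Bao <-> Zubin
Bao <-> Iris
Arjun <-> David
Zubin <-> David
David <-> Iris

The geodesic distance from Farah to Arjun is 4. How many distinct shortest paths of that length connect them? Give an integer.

The shortest distance is 4, and the only length-4 path is Farah–Fay–Cal–Iris–Arjun. So there is exactly 1 shortest path.

1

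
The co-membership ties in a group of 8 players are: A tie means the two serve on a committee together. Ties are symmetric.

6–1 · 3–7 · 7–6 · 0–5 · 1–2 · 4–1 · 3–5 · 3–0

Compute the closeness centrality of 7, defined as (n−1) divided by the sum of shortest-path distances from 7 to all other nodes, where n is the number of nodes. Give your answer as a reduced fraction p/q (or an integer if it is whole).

Distances from 7: 0:2, 1:2, 2:3, 3:1, 4:3, 5:2, 6:1. Sum = 14.
n = 8, so closeness = 7/14 = 1/2.

1/2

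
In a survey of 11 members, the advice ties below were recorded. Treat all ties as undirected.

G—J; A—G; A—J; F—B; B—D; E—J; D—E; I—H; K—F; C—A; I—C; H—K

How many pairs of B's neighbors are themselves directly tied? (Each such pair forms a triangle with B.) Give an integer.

0

B's neighbors are D and F, but none of them are tied to each other, so no triangle contains B.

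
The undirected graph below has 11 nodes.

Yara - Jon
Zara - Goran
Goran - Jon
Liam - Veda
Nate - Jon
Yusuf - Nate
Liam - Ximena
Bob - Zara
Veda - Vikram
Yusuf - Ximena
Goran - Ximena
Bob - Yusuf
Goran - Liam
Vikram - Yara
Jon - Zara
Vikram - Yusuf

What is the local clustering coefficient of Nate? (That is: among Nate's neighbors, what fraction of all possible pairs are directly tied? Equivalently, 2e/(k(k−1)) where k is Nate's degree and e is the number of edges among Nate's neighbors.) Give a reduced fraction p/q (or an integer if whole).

Nate's neighbors: Jon and Yusuf (k = 2).
Possible neighbor pairs: C(2,2) = 1. Edges among them: none → e = 0.
Clustering(Nate) = 0/1.

0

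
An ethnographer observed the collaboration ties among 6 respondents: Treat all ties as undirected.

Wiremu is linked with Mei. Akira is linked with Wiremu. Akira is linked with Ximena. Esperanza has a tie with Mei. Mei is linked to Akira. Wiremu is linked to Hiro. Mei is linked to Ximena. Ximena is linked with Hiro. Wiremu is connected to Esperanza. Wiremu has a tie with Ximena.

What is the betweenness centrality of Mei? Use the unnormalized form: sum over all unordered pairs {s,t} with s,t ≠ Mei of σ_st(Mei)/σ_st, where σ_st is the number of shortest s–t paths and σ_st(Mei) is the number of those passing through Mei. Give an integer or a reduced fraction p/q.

1

Pairs whose geodesics pass through Mei — Ximena–Esperanza: 1/2; Akira–Esperanza: 1/2.
All other pairs contribute 0.
Summing the contributions gives betweenness(Mei) = 1.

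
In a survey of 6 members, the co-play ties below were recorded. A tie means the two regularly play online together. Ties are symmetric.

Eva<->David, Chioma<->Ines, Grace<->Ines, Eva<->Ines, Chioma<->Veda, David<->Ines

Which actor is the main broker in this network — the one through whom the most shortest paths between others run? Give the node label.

Ines

Unnormalized betweenness of each node: Chioma:4, David:0, Eva:0, Grace:0, Ines:8, Veda:0.
Ines has the largest value, 8, making it the main broker — the node through which the most shortest paths run.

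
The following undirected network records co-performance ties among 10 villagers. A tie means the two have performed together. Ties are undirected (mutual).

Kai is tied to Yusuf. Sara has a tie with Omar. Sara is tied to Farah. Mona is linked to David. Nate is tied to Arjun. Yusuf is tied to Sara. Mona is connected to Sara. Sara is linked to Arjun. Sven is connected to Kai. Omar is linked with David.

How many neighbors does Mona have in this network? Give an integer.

2

Mona is directly tied to David and Sara. That is 2 neighbors, so the degree of Mona is 2.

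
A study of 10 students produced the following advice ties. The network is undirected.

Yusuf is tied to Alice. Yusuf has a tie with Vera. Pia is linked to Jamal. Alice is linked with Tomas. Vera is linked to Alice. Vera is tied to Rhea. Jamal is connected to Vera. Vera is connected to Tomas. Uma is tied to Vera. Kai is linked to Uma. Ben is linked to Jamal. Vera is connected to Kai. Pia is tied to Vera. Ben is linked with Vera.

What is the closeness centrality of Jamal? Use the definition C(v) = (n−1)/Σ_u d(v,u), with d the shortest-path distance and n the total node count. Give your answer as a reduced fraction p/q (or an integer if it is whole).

Distances from Jamal: Alice:2, Ben:1, Kai:2, Pia:1, Rhea:2, Tomas:2, Uma:2, Vera:1, Yusuf:2. Sum = 15.
n = 10, so closeness = 9/15 = 3/5.

3/5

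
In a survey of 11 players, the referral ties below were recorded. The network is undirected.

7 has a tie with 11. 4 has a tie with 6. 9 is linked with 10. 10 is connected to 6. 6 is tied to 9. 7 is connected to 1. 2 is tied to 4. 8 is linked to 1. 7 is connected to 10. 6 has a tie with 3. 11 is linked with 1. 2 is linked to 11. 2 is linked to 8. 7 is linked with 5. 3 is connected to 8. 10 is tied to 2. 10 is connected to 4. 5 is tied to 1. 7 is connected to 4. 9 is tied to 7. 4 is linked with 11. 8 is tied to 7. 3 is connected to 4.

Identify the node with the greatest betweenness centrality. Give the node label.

7

Unnormalized betweenness of each node: 1:2, 2:3/2, 3:23/15, 4:123/20, 5:0, 6:11/6, 7:199/15, 8:79/20, 9:13/15, 10:187/60, 11:107/60.
7 has the largest value, 199/15, making it the main broker — the node through which the most shortest paths run.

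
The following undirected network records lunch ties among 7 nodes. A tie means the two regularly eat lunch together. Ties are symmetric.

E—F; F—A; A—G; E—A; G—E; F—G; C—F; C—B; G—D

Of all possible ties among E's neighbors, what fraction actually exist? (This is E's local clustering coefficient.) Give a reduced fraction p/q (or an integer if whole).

E's neighbors: A, F, and G (k = 3).
Possible neighbor pairs: C(3,2) = 3. Edges among them: A–F, A–G, F–G → e = 3.
Clustering(E) = 3/3 = 1.

1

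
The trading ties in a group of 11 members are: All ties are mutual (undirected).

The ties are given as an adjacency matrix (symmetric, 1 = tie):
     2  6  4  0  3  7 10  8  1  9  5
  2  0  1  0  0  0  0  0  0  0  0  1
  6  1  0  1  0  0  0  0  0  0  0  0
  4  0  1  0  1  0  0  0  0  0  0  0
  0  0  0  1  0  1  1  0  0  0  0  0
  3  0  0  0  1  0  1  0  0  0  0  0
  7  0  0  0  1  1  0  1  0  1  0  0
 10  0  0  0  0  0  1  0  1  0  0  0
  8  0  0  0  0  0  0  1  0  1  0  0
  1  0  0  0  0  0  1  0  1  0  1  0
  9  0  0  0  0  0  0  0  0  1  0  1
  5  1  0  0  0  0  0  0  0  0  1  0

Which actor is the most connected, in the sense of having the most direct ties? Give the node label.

7

Degrees — 0:3, 1:3, 2:2, 3:2, 4:2, 5:2, 6:2, 7:4, 8:2, 9:2, 10:2.
The maximum is 4, attained only by 7.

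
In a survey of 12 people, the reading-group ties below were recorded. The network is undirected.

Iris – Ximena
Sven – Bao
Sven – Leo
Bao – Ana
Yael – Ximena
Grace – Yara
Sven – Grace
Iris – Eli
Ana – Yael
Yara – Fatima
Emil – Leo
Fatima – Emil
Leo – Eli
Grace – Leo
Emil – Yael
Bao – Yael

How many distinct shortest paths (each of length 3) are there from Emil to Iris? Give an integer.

The shortest distance is 3. The length-3 paths are: Emil–Leo–Eli–Iris; Emil–Yael–Ximena–Iris.
That gives 2 distinct shortest paths.

2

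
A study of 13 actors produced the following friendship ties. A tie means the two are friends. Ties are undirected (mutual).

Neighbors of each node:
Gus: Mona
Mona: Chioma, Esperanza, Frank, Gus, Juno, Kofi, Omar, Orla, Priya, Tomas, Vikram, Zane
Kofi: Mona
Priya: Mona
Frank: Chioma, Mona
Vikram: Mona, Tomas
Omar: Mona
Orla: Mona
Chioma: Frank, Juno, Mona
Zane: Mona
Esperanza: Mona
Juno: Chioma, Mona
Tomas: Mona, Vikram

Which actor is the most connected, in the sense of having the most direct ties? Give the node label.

Degrees — Chioma:3, Esperanza:1, Frank:2, Gus:1, Juno:2, Kofi:1, Mona:12, Omar:1, Orla:1, Priya:1, Tomas:2, Vikram:2, Zane:1.
The maximum is 12, attained only by Mona.

Mona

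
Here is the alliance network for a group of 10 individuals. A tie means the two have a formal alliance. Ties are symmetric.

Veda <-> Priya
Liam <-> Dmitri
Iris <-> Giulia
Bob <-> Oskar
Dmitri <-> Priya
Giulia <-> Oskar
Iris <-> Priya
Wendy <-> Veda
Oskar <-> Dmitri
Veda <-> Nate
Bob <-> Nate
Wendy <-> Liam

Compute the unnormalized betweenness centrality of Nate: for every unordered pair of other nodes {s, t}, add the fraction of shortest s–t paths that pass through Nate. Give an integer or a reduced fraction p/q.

Pairs whose geodesics pass through Nate — Priya–Bob: 1/2; Oskar–Veda: 1/2; Bob–Veda: 1; Bob–Wendy: 1.
All other pairs contribute 0.
Summing the contributions gives betweenness(Nate) = 3.

3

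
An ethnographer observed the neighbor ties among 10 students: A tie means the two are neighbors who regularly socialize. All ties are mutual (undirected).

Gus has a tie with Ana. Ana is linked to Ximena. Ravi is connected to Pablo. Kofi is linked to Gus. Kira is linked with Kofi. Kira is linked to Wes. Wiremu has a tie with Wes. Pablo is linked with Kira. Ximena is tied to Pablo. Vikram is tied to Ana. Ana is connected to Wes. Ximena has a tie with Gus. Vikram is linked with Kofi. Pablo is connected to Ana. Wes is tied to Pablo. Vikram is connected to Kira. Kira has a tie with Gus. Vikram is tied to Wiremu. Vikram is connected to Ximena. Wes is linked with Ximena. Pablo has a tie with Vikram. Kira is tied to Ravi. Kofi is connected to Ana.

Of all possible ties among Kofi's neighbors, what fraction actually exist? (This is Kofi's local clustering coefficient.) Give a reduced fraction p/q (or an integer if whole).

Kofi's neighbors: Ana, Gus, Kira, and Vikram (k = 4).
Possible neighbor pairs: C(4,2) = 6. Edges among them: Ana–Gus, Ana–Vikram, Gus–Kira, Kira–Vikram → e = 4.
Clustering(Kofi) = 4/6 = 2/3.

2/3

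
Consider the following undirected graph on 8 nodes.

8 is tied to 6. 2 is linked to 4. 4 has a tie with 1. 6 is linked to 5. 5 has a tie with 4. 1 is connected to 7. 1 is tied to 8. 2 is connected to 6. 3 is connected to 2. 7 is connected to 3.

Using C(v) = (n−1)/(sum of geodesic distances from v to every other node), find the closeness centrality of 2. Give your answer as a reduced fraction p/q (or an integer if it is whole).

7/11

Distances from 2: 1:2, 3:1, 4:1, 5:2, 6:1, 7:2, 8:2. Sum = 11.
n = 8, so closeness = 7/11.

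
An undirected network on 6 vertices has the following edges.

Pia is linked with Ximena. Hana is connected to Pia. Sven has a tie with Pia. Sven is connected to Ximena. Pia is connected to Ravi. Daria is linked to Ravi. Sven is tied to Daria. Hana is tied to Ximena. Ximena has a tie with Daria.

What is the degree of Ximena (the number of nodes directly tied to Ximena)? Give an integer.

Ximena is directly tied to Daria, Hana, Pia, and Sven. That is 4 neighbors, so the degree of Ximena is 4.

4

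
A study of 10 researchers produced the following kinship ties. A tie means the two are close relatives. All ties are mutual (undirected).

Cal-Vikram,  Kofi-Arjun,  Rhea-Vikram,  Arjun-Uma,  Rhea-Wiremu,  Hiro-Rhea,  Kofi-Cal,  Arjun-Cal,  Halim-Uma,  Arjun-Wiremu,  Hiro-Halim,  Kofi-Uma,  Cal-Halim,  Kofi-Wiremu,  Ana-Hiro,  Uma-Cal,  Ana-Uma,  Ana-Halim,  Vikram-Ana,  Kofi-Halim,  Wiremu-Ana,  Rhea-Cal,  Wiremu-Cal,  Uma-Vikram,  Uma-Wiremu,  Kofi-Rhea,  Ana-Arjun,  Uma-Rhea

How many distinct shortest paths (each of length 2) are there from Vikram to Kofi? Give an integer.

3

The shortest distance is 2. The length-2 paths are: Vikram–Uma–Kofi; Vikram–Rhea–Kofi; Vikram–Cal–Kofi.
That gives 3 distinct shortest paths.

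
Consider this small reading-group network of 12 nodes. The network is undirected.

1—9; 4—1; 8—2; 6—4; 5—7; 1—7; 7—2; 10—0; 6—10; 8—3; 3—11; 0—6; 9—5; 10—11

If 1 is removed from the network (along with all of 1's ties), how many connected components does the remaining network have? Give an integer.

1's neighbors (4, 7, and 9) remain reachable from one another through other ties, so the rest of the network stays in one piece.

1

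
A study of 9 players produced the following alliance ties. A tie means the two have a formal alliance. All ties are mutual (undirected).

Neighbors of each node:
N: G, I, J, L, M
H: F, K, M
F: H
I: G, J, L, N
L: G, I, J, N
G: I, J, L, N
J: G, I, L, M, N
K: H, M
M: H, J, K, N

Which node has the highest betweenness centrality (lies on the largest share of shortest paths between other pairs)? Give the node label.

Unnormalized betweenness of each node: F:0, G:0, H:7, I:0, J:6, K:0, L:0, M:15, N:6.
M has the largest value, 15, making it the main broker — the node through which the most shortest paths run.

M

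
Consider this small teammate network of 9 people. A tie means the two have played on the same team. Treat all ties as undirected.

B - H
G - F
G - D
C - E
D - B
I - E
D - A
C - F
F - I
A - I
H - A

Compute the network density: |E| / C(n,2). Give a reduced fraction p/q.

11/36

There are 11 edges and 9 nodes, so the maximum possible is C(9,2) = 36.
Density = 11/36.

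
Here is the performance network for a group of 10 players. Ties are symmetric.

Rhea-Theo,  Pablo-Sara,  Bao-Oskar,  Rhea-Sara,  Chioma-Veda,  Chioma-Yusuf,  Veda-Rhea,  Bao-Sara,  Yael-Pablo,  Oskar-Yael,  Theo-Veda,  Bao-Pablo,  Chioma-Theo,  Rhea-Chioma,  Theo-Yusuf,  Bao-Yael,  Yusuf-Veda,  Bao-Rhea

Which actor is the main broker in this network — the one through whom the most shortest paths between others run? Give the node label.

Rhea

Unnormalized betweenness of each node: Bao:29/2, Chioma:2, Oskar:0, Pablo:1/2, Rhea:20, Sara:5/2, Theo:2, Veda:2, Yael:1/2, Yusuf:0.
Rhea has the largest value, 20, making it the main broker — the node through which the most shortest paths run.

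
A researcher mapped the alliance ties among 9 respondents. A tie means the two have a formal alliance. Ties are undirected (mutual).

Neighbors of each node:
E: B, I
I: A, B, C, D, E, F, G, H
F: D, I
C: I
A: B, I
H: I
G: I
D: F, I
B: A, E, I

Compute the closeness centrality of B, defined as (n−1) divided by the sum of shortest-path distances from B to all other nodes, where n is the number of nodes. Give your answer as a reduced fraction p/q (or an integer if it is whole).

8/13

Distances from B: A:1, C:2, D:2, E:1, F:2, G:2, H:2, I:1. Sum = 13.
n = 9, so closeness = 8/13.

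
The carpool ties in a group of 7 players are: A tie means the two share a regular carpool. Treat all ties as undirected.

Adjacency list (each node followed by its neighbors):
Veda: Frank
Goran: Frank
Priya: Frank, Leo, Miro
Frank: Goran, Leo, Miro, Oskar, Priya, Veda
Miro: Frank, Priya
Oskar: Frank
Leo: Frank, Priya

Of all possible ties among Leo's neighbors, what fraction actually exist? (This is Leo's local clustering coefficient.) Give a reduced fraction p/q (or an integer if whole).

1

Leo's neighbors: Frank and Priya (k = 2).
Possible neighbor pairs: C(2,2) = 1. Edges among them: Frank–Priya → e = 1.
Clustering(Leo) = 1/1.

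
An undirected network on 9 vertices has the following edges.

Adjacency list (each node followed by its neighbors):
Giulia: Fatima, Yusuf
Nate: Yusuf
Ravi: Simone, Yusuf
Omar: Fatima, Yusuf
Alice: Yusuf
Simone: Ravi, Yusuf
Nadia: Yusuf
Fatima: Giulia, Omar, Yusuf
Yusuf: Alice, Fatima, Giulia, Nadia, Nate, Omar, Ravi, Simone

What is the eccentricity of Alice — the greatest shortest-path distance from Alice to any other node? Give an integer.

Distances from Alice: Fatima:2, Giulia:2, Nadia:2, Nate:2, Omar:2, Ravi:2, Simone:2, Yusuf:1.
The largest is 2 (to Nate, Simone, Ravi, Giulia, Fatima, Omar, and Nadia), so the eccentricity of Alice is 2.

2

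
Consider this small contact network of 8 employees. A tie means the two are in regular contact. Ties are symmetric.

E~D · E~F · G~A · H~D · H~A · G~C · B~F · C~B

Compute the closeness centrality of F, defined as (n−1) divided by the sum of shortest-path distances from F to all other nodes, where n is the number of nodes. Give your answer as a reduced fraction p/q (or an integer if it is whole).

7/16

Distances from F: A:4, B:1, C:2, D:2, E:1, G:3, H:3. Sum = 16.
n = 8, so closeness = 7/16.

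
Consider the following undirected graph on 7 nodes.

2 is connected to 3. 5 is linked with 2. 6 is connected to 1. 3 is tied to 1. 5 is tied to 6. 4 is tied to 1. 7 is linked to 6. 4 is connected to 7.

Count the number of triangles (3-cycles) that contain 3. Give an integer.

3's neighbors are 1 and 2, but none of them are tied to each other, so no triangle contains 3.

0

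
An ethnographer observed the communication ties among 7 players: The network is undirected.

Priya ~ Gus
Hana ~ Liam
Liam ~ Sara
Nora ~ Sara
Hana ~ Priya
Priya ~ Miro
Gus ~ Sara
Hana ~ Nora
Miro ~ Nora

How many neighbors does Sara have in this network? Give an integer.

3

Sara is directly tied to Gus, Liam, and Nora. That is 3 neighbors, so the degree of Sara is 3.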